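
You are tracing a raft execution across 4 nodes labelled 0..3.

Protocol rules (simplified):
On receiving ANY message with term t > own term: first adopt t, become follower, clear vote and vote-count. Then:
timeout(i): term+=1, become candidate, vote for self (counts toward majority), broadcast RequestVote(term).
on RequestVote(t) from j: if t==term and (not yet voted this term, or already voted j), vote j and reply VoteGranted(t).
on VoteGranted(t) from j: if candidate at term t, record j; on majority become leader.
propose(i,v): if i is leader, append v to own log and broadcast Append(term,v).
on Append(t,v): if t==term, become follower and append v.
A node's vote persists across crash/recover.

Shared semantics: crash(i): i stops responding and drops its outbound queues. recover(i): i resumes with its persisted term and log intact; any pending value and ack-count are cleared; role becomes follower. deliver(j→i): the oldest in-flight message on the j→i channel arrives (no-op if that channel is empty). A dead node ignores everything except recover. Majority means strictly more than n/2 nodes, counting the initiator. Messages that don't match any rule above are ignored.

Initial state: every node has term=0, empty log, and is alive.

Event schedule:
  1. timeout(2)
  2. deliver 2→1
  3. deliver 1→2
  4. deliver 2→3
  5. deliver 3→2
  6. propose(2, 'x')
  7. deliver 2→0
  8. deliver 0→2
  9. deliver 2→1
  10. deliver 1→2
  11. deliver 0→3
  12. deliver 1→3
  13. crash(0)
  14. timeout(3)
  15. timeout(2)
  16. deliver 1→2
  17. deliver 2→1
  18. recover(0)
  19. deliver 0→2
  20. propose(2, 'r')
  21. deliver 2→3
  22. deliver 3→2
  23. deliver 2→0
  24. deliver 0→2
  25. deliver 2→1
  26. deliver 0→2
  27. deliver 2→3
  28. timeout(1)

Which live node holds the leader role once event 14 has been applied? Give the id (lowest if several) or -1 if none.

step 1 timeout(2): 2={cand,t=1,log=-}
step 2 deliver 2→1: 1={foll,t=1,log=-}
step 3 deliver 1→2: —
step 4 deliver 2→3: 3={foll,t=1,log=-}
step 5 deliver 3→2: 2={lead,t=1,log=-}
step 6 propose(2,'x'): 2={lead,t=1,log=x}
step 7 deliver 2→0: 0={foll,t=1,log=-}
step 8 deliver 0→2: —
step 9 deliver 2→1: 1={foll,t=1,log=x}
step 10 deliver 1→2: —
step 11 deliver 0→3: —
step 12 deliver 1→3: —
step 13 crash(0): 0={✗foll,t=1,log=-}
step 14 timeout(3): 3={cand,t=2,log=-}

2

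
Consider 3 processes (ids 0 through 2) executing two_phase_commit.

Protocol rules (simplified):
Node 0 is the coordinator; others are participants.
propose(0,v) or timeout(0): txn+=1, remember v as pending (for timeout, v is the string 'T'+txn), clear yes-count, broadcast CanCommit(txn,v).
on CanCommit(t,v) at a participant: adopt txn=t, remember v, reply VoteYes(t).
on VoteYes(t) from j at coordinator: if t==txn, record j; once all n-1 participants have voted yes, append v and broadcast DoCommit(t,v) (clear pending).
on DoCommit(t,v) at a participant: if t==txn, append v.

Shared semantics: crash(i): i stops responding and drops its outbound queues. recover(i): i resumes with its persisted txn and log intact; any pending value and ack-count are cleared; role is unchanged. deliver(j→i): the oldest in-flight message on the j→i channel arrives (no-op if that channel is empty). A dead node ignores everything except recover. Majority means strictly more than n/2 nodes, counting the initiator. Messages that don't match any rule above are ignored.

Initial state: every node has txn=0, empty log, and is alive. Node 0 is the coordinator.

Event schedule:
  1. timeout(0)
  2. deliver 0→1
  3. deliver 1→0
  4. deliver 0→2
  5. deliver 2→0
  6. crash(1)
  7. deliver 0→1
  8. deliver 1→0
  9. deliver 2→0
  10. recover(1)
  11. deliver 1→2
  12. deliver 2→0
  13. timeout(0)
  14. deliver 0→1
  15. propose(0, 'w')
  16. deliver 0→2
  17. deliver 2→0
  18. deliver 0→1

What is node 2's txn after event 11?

1

step 1 timeout(0): 0={coor,t=1,log=-}
step 2 deliver 0→1: 1={part,t=1,log=-}
step 3 deliver 1→0: —
step 4 deliver 0→2: 2={part,t=1,log=-}
step 5 deliver 2→0: 0={coor,t=1,log=T1}
step 6 crash(1): 1={✗part,t=1,log=-}
step 7 deliver 0→1: —
step 8 deliver 1→0: —
step 9 deliver 2→0: —
step 10 recover(1): 1={part,t=1,log=-}
step 11 deliver 1→2: —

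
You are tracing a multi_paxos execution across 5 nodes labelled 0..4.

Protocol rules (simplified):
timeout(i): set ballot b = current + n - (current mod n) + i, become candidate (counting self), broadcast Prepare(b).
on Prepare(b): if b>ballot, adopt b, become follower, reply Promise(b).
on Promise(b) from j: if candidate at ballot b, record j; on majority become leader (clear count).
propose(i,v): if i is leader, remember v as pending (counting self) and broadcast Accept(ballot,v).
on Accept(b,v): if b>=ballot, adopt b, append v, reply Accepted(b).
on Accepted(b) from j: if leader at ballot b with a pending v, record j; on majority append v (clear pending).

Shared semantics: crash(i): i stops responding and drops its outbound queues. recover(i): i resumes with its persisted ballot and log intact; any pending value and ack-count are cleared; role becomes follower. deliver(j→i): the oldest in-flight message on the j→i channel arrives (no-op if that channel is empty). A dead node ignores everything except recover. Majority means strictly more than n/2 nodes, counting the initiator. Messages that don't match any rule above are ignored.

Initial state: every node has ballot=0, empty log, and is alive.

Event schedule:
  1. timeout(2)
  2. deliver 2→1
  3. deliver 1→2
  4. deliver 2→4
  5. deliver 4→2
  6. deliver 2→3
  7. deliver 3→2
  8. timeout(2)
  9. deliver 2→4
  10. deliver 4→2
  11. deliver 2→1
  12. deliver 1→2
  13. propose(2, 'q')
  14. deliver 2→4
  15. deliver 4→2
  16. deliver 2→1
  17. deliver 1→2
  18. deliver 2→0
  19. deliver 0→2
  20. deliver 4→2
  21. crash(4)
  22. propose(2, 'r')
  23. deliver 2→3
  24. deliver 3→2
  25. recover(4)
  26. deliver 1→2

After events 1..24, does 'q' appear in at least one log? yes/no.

yes

[1] timeout(2) → N2(cand b7 [-])
[2] deliver 2→1 → N1(foll b7 [-])
[3] deliver 1→2 → ∅
[4] deliver 2→4 → N4(foll b7 [-])
[5] deliver 4→2 → N2(lead b7 [-])
[6] deliver 2→3 → N3(foll b7 [-])
[7] deliver 3→2 → ∅
[8] timeout(2) → N2(cand b12 [-])
[9] deliver 2→4 → N4(foll b12 [-])
[10] deliver 4→2 → ∅
[11] deliver 2→1 → N1(foll b12 [-])
[12] deliver 1→2 → N2(lead b12 [-])
[13] propose(2,'q') → ∅
[14] deliver 2→4 → N4(foll b12 [q])
[15] deliver 4→2 → ∅
[16] deliver 2→1 → N1(foll b12 [q])
[17] deliver 1→2 → N2(lead b12 [q])
[18] deliver 2→0 → N0(foll b7 [-])
[19] deliver 0→2 → ∅
[20] deliver 4→2 → ∅
[21] crash(4) → N4(✗foll b12 [q])
[22] propose(2,'r') → ∅
[23] deliver 2→3 → N3(foll b12 [-])
[24] deliver 3→2 → ∅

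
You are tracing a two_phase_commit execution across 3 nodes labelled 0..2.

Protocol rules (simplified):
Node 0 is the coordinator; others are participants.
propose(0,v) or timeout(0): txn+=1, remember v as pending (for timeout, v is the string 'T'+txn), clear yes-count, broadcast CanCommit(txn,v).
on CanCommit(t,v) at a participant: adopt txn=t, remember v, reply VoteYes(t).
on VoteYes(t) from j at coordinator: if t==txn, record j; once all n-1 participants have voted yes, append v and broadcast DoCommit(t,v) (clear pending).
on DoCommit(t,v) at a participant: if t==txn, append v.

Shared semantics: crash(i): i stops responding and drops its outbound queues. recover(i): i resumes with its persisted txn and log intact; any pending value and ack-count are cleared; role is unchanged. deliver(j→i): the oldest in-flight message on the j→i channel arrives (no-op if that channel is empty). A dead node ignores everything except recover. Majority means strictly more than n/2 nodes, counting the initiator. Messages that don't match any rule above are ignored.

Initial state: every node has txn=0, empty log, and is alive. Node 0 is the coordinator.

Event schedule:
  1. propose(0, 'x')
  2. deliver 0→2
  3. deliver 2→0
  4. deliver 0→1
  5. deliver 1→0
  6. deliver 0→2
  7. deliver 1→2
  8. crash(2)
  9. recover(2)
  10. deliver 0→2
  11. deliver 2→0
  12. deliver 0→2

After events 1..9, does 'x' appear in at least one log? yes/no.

after 1 — propose(0,'x'): n0:coor/t1/[-]
after 2 — deliver 0→2: n2:part/t1/[-]
after 3 — deliver 2→0: ·
after 4 — deliver 0→1: n1:part/t1/[-]
after 5 — deliver 1→0: n0:coor/t1/[x]
after 6 — deliver 0→2: n2:part/t1/[x]
after 7 — deliver 1→2: ·
after 8 — crash(2): n2:✗part/t1/[x]
after 9 — recover(2): n2:part/t1/[x]

yes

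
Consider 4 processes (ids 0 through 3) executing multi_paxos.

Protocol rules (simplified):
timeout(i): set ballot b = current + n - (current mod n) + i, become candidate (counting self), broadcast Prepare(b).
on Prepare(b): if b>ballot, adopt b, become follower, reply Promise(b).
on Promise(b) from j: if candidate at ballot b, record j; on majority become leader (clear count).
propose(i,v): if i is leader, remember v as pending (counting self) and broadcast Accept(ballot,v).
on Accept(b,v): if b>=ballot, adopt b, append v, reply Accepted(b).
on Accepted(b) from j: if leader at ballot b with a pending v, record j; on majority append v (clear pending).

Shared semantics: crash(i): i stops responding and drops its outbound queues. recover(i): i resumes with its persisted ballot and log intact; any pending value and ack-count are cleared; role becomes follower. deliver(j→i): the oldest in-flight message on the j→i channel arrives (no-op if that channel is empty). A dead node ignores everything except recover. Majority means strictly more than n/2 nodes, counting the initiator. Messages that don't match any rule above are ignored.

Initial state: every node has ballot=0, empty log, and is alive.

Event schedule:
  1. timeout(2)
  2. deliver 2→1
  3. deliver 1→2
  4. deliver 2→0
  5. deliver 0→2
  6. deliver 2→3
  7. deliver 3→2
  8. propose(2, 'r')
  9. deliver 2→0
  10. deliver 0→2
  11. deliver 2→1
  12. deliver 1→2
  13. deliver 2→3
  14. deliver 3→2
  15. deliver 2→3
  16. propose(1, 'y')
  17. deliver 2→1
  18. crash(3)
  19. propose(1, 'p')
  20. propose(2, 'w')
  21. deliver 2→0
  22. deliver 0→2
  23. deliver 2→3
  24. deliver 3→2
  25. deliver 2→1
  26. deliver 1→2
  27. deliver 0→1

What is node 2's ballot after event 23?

6

e1 timeout(2): 2[cand,b=6,-]
e2 deliver 2→1: 1[foll,b=6,-]
e3 deliver 1→2: ·
e4 deliver 2→0: 0[foll,b=6,-]
e5 deliver 0→2: 2[lead,b=6,-]
e6 deliver 2→3: 3[foll,b=6,-]
e7 deliver 3→2: ·
e8 propose(2,'r'): ·
e9 deliver 2→0: 0[foll,b=6,r]
e10 deliver 0→2: ·
e11 deliver 2→1: 1[foll,b=6,r]
e12 deliver 1→2: 2[lead,b=6,r]
e13 deliver 2→3: 3[foll,b=6,r]
e14 deliver 3→2: ·
e15 deliver 2→3: ·
e16 propose(1,'y'): ·
e17 deliver 2→1: ·
e18 crash(3): 3[✗foll,b=6,r]
e19 propose(1,'p'): ·
e20 propose(2,'w'): ·
e21 deliver 2→0: 0[foll,b=6,r,w]
e22 deliver 0→2: ·
e23 deliver 2→3: ·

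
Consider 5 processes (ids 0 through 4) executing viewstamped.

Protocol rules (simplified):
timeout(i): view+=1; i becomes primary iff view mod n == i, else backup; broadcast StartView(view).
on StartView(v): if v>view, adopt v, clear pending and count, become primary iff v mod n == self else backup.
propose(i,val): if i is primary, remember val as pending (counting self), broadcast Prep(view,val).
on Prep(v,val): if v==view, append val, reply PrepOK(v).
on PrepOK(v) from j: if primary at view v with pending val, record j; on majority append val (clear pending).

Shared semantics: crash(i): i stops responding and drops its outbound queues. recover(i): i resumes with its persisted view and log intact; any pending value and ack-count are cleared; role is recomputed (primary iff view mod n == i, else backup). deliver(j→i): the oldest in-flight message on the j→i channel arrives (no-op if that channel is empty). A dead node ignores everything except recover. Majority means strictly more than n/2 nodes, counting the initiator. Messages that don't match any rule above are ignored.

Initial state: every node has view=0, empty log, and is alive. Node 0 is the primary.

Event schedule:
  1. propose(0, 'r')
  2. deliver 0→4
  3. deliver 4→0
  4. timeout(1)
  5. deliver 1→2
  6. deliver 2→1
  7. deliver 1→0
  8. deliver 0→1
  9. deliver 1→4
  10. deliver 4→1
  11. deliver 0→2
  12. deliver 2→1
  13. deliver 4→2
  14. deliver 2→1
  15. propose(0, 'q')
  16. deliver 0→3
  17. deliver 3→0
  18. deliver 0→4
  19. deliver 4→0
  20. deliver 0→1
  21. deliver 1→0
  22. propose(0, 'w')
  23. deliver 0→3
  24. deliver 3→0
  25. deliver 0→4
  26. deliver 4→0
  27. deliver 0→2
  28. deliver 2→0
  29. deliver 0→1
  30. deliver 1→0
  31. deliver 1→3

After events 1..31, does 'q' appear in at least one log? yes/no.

no

step 1 propose(0,'r'): —
step 2 deliver 0→4: 4={back,v=0,log=r}
step 3 deliver 4→0: —
step 4 timeout(1): 1={prim,v=1,log=-}
step 5 deliver 1→2: 2={back,v=1,log=-}
step 6 deliver 2→1: —
step 7 deliver 1→0: 0={back,v=1,log=-}
step 8 deliver 0→1: —
step 9 deliver 1→4: 4={back,v=1,log=r}
step 10 deliver 4→1: —
step 11 deliver 0→2: —
step 12 deliver 2→1: —
step 13 deliver 4→2: —
step 14 deliver 2→1: —
step 15 propose(0,'q'): —
step 16 deliver 0→3: 3={back,v=0,log=r}
step 17 deliver 3→0: —
step 18 deliver 0→4: —
step 19 deliver 4→0: —
step 20 deliver 0→1: —
step 21 deliver 1→0: —
step 22 propose(0,'w'): —
step 23 deliver 0→3: —
step 24 deliver 3→0: —
step 25 deliver 0→4: —
step 26 deliver 4→0: —
step 27 deliver 0→2: —
step 28 deliver 2→0: —
step 29 deliver 0→1: —
step 30 deliver 1→0: —
step 31 deliver 1→3: 3={back,v=1,log=r}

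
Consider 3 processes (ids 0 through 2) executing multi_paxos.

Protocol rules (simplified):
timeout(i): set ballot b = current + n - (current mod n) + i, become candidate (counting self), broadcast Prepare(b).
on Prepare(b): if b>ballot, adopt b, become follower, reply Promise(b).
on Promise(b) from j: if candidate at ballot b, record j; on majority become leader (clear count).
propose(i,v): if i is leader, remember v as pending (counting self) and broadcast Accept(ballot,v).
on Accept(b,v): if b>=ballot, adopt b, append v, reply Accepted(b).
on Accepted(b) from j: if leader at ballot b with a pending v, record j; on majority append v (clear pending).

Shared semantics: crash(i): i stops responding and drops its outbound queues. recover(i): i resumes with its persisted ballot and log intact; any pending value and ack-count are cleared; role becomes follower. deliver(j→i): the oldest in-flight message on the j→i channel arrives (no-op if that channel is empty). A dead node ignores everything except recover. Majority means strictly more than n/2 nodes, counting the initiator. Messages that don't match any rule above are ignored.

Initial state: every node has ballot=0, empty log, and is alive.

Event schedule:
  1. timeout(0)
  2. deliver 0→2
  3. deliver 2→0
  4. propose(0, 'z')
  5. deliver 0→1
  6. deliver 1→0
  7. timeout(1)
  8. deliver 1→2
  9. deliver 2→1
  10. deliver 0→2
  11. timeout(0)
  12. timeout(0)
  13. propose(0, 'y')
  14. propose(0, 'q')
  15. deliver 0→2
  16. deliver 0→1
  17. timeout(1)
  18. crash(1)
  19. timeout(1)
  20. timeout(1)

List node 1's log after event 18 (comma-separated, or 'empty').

empty

step 1 timeout(0): 0={cand,b=3,log=-}
step 2 deliver 0→2: 2={foll,b=3,log=-}
step 3 deliver 2→0: 0={lead,b=3,log=-}
step 4 propose(0,'z'): —
step 5 deliver 0→1: 1={foll,b=3,log=-}
step 6 deliver 1→0: —
step 7 timeout(1): 1={cand,b=7,log=-}
step 8 deliver 1→2: 2={foll,b=7,log=-}
step 9 deliver 2→1: 1={lead,b=7,log=-}
step 10 deliver 0→2: —
step 11 timeout(0): 0={cand,b=6,log=-}
step 12 timeout(0): 0={cand,b=9,log=-}
step 13 propose(0,'y'): —
step 14 propose(0,'q'): —
step 15 deliver 0→2: —
step 16 deliver 0→1: —
step 17 timeout(1): 1={cand,b=10,log=-}
step 18 crash(1): 1={✗cand,b=10,log=-}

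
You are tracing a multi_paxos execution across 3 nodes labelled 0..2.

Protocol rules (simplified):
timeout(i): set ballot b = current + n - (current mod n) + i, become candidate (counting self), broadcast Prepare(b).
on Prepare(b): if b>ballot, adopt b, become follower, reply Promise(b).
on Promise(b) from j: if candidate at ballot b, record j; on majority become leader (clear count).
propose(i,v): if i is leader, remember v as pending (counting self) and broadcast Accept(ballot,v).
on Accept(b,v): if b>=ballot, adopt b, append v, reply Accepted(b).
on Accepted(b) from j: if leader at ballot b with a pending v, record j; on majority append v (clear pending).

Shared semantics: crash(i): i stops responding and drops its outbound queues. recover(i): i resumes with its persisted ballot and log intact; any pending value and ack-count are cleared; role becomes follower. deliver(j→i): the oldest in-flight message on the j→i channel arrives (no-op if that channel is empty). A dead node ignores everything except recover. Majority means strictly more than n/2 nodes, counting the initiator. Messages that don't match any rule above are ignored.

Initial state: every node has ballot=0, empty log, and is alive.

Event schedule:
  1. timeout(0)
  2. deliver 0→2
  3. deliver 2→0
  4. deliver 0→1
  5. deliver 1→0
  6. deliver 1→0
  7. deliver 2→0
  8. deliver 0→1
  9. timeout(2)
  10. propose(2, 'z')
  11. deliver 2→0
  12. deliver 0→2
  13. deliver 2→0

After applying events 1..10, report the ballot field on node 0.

3

1. timeout(0):  <0:cand b3 ->
2. deliver 0→2:  <2:foll b3 ->
3. deliver 2→0:  <0:lead b3 ->
4. deliver 0→1:  <1:foll b3 ->
5. deliver 1→0:  nop
6. deliver 1→0:  nop
7. deliver 2→0:  nop
8. deliver 0→1:  nop
9. timeout(2):  <2:cand b8 ->
10. propose(2,'z'):  nop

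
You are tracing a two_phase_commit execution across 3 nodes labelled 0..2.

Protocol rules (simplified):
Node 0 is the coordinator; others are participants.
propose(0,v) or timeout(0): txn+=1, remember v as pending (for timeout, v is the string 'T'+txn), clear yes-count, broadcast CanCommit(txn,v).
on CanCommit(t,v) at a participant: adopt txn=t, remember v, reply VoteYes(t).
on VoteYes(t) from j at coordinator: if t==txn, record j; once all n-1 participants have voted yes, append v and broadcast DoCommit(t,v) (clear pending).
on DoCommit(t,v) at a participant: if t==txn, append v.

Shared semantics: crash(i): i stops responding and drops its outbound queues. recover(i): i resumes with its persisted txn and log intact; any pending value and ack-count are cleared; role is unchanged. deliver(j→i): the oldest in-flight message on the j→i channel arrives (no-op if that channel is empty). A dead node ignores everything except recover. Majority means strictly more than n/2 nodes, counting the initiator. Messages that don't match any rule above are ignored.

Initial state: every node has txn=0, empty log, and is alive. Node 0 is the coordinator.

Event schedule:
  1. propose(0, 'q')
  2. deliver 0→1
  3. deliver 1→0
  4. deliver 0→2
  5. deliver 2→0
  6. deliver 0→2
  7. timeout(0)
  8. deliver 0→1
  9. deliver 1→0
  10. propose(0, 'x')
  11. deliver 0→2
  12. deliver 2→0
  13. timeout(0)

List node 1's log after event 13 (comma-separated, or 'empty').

[1] propose(0,'q') → N0(coor t1 [-])
[2] deliver 0→1 → N1(part t1 [-])
[3] deliver 1→0 → ∅
[4] deliver 0→2 → N2(part t1 [-])
[5] deliver 2→0 → N0(coor t1 [q])
[6] deliver 0→2 → N2(part t1 [q])
[7] timeout(0) → N0(coor t2 [q])
[8] deliver 0→1 → N1(part t1 [q])
[9] deliver 1→0 → ∅
[10] propose(0,'x') → N0(coor t3 [q])
[11] deliver 0→2 → N2(part t2 [q])
[12] deliver 2→0 → ∅
[13] timeout(0) → N0(coor t4 [q])

q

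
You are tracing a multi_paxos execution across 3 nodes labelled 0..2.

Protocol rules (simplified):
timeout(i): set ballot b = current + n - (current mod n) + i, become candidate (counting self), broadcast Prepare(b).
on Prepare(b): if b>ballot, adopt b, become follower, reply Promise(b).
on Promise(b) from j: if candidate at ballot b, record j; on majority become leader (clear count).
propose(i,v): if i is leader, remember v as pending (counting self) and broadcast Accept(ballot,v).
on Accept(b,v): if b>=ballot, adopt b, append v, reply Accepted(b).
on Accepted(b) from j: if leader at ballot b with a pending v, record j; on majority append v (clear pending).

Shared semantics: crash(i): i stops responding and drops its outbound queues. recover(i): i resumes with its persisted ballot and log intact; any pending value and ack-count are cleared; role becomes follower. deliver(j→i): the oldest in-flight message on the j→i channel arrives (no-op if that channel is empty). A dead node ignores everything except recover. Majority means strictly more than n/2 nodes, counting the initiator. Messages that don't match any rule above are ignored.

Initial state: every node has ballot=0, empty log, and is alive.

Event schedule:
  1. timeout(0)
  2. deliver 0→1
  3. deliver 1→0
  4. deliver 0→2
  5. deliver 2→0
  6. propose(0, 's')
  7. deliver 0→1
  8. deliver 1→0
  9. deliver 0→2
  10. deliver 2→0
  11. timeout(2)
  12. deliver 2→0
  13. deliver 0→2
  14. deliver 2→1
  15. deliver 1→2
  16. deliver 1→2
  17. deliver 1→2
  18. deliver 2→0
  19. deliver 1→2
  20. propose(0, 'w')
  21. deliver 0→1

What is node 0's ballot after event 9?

3

1. timeout(0):  <0:cand b3 ->
2. deliver 0→1:  <1:foll b3 ->
3. deliver 1→0:  <0:lead b3 ->
4. deliver 0→2:  <2:foll b3 ->
5. deliver 2→0:  nop
6. propose(0,'s'):  nop
7. deliver 0→1:  <1:foll b3 s>
8. deliver 1→0:  <0:lead b3 s>
9. deliver 0→2:  <2:foll b3 s>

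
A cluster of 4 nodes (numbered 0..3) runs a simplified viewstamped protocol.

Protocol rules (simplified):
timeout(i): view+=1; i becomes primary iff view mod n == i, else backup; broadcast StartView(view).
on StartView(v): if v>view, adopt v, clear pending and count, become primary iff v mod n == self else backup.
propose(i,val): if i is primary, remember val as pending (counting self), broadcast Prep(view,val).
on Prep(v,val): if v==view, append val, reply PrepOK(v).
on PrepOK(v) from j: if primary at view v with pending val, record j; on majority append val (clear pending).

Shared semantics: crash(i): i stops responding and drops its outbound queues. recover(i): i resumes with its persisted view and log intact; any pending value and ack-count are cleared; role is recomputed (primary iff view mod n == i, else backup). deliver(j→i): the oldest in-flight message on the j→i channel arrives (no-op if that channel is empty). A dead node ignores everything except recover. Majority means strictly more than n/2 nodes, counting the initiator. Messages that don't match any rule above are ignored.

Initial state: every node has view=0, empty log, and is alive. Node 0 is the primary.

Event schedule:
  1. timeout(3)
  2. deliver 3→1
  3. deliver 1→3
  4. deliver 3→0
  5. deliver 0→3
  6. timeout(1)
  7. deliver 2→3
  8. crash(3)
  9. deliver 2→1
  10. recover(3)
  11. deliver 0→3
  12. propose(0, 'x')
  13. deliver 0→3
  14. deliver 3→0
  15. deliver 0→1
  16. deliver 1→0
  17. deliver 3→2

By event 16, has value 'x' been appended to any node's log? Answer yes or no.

1. timeout(3):  <3:back v1 ->
2. deliver 3→1:  <1:prim v1 ->
3. deliver 1→3:  nop
4. deliver 3→0:  <0:back v1 ->
5. deliver 0→3:  nop
6. timeout(1):  <1:back v2 ->
7. deliver 2→3:  nop
8. crash(3):  <3:✗back v1 ->
9. deliver 2→1:  nop
10. recover(3):  <3:back v1 ->
11. deliver 0→3:  nop
12. propose(0,'x'):  nop
13. deliver 0→3:  nop
14. deliver 3→0:  nop
15. deliver 0→1:  nop
16. deliver 1→0:  <0:back v2 ->

no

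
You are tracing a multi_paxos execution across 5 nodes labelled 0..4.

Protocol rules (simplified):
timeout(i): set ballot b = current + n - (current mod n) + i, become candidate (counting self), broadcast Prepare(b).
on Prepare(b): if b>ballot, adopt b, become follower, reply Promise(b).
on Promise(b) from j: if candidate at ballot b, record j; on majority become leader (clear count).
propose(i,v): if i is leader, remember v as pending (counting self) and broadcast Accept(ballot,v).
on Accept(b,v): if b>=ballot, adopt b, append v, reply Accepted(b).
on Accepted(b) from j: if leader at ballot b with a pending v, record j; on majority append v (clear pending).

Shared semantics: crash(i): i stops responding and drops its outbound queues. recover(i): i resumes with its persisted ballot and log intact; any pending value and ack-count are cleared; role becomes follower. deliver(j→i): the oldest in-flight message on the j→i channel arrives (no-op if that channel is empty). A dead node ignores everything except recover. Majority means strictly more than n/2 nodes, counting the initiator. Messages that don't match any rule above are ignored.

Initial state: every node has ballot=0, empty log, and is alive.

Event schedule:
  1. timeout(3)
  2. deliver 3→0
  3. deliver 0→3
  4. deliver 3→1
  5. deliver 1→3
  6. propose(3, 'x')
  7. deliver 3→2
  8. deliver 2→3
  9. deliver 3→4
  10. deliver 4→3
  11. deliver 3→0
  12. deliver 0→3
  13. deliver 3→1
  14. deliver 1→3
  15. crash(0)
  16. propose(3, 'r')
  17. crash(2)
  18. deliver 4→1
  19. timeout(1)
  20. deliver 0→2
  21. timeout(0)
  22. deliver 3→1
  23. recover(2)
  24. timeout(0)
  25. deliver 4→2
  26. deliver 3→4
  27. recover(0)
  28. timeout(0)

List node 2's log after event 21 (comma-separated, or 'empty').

1. timeout(3):  <3:cand b8 ->
2. deliver 3→0:  <0:foll b8 ->
3. deliver 0→3:  nop
4. deliver 3→1:  <1:foll b8 ->
5. deliver 1→3:  <3:lead b8 ->
6. propose(3,'x'):  nop
7. deliver 3→2:  <2:foll b8 ->
8. deliver 2→3:  nop
9. deliver 3→4:  <4:foll b8 ->
10. deliver 4→3:  nop
11. deliver 3→0:  <0:foll b8 x>
12. deliver 0→3:  nop
13. deliver 3→1:  <1:foll b8 x>
14. deliver 1→3:  <3:lead b8 x>
15. crash(0):  <0:✗foll b8 x>
16. propose(3,'r'):  nop
17. crash(2):  <2:✗foll b8 ->
18. deliver 4→1:  nop
19. timeout(1):  <1:cand b11 x>
20. deliver 0→2:  nop
21. timeout(0):  nop

empty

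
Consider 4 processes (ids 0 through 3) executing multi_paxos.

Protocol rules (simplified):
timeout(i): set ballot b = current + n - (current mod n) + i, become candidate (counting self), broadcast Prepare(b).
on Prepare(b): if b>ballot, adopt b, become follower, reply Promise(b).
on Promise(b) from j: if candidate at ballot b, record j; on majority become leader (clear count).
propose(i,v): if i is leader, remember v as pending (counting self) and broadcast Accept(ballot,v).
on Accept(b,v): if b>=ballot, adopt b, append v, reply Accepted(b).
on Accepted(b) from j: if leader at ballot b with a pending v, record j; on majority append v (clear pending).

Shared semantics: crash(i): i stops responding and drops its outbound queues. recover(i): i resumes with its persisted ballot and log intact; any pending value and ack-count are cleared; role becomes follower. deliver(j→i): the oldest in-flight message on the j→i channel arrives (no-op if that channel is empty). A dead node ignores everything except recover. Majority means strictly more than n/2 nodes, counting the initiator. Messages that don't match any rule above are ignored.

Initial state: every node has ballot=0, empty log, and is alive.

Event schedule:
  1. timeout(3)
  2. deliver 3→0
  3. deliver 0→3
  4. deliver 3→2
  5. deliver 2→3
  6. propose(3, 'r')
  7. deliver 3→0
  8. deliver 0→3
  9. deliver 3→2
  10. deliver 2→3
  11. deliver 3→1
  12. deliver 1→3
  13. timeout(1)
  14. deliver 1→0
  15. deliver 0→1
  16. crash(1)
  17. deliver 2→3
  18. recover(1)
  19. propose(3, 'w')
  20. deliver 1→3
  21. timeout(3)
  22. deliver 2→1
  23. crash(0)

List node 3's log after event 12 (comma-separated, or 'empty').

r

[1] timeout(3) → N3(cand b7 [-])
[2] deliver 3→0 → N0(foll b7 [-])
[3] deliver 0→3 → ∅
[4] deliver 3→2 → N2(foll b7 [-])
[5] deliver 2→3 → N3(lead b7 [-])
[6] propose(3,'r') → ∅
[7] deliver 3→0 → N0(foll b7 [r])
[8] deliver 0→3 → ∅
[9] deliver 3→2 → N2(foll b7 [r])
[10] deliver 2→3 → N3(lead b7 [r])
[11] deliver 3→1 → N1(foll b7 [-])
[12] deliver 1→3 → ∅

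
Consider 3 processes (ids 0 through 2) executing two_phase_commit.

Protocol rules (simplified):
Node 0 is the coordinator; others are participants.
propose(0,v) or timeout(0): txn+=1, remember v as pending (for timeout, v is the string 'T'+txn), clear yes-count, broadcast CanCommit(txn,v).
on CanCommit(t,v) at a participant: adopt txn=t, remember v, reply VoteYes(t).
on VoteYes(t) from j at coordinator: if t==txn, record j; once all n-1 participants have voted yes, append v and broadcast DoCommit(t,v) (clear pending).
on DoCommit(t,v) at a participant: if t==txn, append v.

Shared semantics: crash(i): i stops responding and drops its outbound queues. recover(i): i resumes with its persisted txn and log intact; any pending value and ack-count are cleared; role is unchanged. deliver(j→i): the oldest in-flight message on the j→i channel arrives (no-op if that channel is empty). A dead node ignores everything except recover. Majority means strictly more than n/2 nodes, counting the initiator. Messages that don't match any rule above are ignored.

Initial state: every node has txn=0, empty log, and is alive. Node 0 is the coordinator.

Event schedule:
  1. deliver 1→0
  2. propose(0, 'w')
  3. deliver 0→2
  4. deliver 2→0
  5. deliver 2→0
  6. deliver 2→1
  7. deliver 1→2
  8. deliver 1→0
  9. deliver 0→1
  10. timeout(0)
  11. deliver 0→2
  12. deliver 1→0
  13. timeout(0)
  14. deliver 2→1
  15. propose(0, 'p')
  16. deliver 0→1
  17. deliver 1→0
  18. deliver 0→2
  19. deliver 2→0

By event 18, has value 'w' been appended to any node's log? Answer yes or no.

no

[1] deliver 1→0 → ∅
[2] propose(0,'w') → N0(coor t1 [-])
[3] deliver 0→2 → N2(part t1 [-])
[4] deliver 2→0 → ∅
[5] deliver 2→0 → ∅
[6] deliver 2→1 → ∅
[7] deliver 1→2 → ∅
[8] deliver 1→0 → ∅
[9] deliver 0→1 → N1(part t1 [-])
[10] timeout(0) → N0(coor t2 [-])
[11] deliver 0→2 → N2(part t2 [-])
[12] deliver 1→0 → ∅
[13] timeout(0) → N0(coor t3 [-])
[14] deliver 2→1 → ∅
[15] propose(0,'p') → N0(coor t4 [-])
[16] deliver 0→1 → N1(part t2 [-])
[17] deliver 1→0 → ∅
[18] deliver 0→2 → N2(part t3 [-])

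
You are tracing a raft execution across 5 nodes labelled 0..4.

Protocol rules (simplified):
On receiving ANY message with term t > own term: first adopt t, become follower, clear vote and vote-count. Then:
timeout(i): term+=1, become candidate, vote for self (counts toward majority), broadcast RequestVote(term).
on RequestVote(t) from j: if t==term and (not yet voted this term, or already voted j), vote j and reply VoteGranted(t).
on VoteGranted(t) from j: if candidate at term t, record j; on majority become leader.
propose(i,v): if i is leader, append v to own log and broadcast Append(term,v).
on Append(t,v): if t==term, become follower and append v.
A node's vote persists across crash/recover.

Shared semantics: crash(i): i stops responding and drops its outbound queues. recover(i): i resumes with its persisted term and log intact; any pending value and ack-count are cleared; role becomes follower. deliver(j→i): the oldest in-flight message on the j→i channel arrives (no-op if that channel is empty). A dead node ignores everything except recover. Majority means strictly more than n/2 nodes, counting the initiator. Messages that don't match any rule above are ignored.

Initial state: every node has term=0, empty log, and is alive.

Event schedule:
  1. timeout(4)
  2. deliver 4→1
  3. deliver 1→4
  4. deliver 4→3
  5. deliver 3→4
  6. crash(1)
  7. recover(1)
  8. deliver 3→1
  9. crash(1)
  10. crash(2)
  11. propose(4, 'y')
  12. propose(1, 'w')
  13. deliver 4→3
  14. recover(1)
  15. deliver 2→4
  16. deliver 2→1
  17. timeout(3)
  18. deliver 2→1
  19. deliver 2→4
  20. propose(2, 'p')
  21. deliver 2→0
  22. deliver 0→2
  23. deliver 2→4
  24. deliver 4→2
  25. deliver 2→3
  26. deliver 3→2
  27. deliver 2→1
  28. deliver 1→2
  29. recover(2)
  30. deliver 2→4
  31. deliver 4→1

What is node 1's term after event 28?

1

[1] timeout(4) → N4(cand t1 [-])
[2] deliver 4→1 → N1(foll t1 [-])
[3] deliver 1→4 → ∅
[4] deliver 4→3 → N3(foll t1 [-])
[5] deliver 3→4 → N4(lead t1 [-])
[6] crash(1) → N1(✗foll t1 [-])
[7] recover(1) → N1(foll t1 [-])
[8] deliver 3→1 → ∅
[9] crash(1) → N1(✗foll t1 [-])
[10] crash(2) → N2(✗foll t0 [-])
[11] propose(4,'y') → N4(lead t1 [y])
[12] propose(1,'w') → ∅
[13] deliver 4→3 → N3(foll t1 [y])
[14] recover(1) → N1(foll t1 [-])
[15] deliver 2→4 → ∅
[16] deliver 2→1 → ∅
[17] timeout(3) → N3(cand t2 [y])
[18] deliver 2→1 → ∅
[19] deliver 2→4 → ∅
[20] propose(2,'p') → ∅
[21] deliver 2→0 → ∅
[22] deliver 0→2 → ∅
[23] deliver 2→4 → ∅
[24] deliver 4→2 → ∅
[25] deliver 2→3 → ∅
[26] deliver 3→2 → ∅
[27] deliver 2→1 → ∅
[28] deliver 1→2 → ∅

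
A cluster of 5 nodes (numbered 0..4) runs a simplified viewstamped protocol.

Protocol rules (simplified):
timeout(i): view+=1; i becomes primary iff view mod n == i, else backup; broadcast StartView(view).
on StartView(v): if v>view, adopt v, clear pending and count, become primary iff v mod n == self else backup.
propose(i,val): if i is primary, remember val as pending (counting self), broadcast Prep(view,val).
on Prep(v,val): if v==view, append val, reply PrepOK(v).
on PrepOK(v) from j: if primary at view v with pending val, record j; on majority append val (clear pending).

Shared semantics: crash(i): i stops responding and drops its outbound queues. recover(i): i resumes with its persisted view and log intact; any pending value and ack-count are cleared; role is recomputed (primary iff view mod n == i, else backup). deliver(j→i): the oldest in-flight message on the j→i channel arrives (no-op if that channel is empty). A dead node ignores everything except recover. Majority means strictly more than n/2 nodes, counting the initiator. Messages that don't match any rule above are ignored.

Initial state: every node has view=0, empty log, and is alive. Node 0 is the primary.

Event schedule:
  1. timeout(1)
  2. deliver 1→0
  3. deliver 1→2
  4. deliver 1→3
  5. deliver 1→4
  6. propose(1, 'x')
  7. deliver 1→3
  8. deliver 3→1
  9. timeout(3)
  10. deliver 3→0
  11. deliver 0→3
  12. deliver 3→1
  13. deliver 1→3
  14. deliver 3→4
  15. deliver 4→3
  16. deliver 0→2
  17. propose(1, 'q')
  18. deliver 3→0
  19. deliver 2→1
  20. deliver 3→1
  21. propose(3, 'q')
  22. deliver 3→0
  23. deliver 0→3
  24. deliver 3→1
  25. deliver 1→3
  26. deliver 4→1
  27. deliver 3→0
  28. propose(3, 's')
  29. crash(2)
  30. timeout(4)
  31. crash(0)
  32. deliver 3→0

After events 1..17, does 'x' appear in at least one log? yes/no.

e1 timeout(1): 1[prim,v=1,-]
e2 deliver 1→0: 0[back,v=1,-]
e3 deliver 1→2: 2[back,v=1,-]
e4 deliver 1→3: 3[back,v=1,-]
e5 deliver 1→4: 4[back,v=1,-]
e6 propose(1,'x'): ·
e7 deliver 1→3: 3[back,v=1,x]
e8 deliver 3→1: ·
e9 timeout(3): 3[back,v=2,x]
e10 deliver 3→0: 0[back,v=2,-]
e11 deliver 0→3: ·
e12 deliver 3→1: 1[back,v=2,-]
e13 deliver 1→3: ·
e14 deliver 3→4: 4[back,v=2,-]
e15 deliver 4→3: ·
e16 deliver 0→2: ·
e17 propose(1,'q'): ·

yes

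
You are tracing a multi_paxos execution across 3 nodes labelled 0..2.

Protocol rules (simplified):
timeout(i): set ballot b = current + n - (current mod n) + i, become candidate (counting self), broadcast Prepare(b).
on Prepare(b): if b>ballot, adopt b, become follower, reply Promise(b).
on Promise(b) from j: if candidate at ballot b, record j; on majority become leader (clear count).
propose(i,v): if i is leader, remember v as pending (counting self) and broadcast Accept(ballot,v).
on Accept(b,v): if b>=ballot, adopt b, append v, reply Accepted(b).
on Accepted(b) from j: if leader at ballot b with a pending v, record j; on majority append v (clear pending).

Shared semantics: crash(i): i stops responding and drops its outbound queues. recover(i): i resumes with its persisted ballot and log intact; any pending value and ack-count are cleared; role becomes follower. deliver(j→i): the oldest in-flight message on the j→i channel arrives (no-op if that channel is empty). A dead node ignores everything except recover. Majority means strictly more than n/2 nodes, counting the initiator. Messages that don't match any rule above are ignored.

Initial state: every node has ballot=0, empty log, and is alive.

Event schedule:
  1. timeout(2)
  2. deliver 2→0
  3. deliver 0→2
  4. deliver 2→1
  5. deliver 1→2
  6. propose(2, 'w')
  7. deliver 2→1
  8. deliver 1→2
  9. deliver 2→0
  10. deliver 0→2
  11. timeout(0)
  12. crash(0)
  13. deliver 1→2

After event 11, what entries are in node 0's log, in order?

w

after 1 — timeout(2): n2:cand/b5/[-]
after 2 — deliver 2→0: n0:foll/b5/[-]
after 3 — deliver 0→2: n2:lead/b5/[-]
after 4 — deliver 2→1: n1:foll/b5/[-]
after 5 — deliver 1→2: ·
after 6 — propose(2,'w'): ·
after 7 — deliver 2→1: n1:foll/b5/[w]
after 8 — deliver 1→2: n2:lead/b5/[w]
after 9 — deliver 2→0: n0:foll/b5/[w]
after 10 — deliver 0→2: ·
after 11 — timeout(0): n0:cand/b6/[w]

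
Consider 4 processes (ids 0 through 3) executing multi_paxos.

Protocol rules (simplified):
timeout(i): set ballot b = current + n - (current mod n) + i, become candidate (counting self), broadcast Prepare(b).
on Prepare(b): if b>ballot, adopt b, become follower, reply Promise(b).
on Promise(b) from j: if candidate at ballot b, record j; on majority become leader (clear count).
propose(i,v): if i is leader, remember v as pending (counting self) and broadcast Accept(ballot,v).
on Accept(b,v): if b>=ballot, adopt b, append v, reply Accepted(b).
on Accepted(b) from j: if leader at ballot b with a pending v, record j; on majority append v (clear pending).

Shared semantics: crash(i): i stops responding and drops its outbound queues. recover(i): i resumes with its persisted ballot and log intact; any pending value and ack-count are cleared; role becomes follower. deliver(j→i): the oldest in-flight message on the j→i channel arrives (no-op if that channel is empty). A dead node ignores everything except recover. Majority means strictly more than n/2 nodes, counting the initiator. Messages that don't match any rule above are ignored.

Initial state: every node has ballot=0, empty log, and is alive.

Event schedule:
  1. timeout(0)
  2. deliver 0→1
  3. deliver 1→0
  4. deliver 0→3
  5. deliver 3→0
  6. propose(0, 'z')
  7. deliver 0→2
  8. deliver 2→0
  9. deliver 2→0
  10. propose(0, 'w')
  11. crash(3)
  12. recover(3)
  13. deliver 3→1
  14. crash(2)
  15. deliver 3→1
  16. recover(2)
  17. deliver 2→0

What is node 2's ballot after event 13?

e1 timeout(0): 0[cand,b=4,-]
e2 deliver 0→1: 1[foll,b=4,-]
e3 deliver 1→0: ·
e4 deliver 0→3: 3[foll,b=4,-]
e5 deliver 3→0: 0[lead,b=4,-]
e6 propose(0,'z'): ·
e7 deliver 0→2: 2[foll,b=4,-]
e8 deliver 2→0: ·
e9 deliver 2→0: ·
e10 propose(0,'w'): ·
e11 crash(3): 3[✗foll,b=4,-]
e12 recover(3): 3[foll,b=4,-]
e13 deliver 3→1: ·

4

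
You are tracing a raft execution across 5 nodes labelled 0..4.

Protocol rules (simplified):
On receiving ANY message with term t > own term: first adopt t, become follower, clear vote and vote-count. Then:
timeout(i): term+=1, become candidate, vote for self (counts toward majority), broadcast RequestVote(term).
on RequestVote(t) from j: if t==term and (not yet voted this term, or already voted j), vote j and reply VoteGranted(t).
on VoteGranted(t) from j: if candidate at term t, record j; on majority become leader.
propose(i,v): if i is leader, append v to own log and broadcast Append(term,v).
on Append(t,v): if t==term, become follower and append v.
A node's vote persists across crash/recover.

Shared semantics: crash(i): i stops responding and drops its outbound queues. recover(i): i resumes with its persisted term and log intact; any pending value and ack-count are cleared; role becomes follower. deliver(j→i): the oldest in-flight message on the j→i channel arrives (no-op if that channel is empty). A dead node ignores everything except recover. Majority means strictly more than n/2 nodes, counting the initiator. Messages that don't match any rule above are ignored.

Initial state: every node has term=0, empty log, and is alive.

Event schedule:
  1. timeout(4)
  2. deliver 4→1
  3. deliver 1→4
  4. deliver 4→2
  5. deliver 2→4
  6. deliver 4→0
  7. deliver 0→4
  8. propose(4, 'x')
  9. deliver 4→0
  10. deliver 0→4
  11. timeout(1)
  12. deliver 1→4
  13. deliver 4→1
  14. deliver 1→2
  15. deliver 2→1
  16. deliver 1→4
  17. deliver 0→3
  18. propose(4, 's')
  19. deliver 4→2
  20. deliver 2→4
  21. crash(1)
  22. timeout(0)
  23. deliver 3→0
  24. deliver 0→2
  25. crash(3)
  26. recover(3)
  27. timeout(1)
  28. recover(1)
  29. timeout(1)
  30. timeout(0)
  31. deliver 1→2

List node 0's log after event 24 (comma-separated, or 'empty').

x

[1] timeout(4) → N4(cand t1 [-])
[2] deliver 4→1 → N1(foll t1 [-])
[3] deliver 1→4 → ∅
[4] deliver 4→2 → N2(foll t1 [-])
[5] deliver 2→4 → N4(lead t1 [-])
[6] deliver 4→0 → N0(foll t1 [-])
[7] deliver 0→4 → ∅
[8] propose(4,'x') → N4(lead t1 [x])
[9] deliver 4→0 → N0(foll t1 [x])
[10] deliver 0→4 → ∅
[11] timeout(1) → N1(cand t2 [-])
[12] deliver 1→4 → N4(foll t2 [x])
[13] deliver 4→1 → ∅
[14] deliver 1→2 → N2(foll t2 [-])
[15] deliver 2→1 → ∅
[16] deliver 1→4 → ∅
[17] deliver 0→3 → ∅
[18] propose(4,'s') → ∅
[19] deliver 4→2 → ∅
[20] deliver 2→4 → ∅
[21] crash(1) → N1(✗cand t2 [-])
[22] timeout(0) → N0(cand t2 [x])
[23] deliver 3→0 → ∅
[24] deliver 0→2 → ∅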